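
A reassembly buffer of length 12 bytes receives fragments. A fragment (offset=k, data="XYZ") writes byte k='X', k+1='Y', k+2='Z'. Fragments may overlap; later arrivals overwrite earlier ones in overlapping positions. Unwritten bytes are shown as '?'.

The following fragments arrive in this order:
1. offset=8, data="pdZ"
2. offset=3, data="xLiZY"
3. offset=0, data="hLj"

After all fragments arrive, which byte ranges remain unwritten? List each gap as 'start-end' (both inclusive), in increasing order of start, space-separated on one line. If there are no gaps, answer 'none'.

Answer: 11-11

Derivation:
Fragment 1: offset=8 len=3
Fragment 2: offset=3 len=5
Fragment 3: offset=0 len=3
Gaps: 11-11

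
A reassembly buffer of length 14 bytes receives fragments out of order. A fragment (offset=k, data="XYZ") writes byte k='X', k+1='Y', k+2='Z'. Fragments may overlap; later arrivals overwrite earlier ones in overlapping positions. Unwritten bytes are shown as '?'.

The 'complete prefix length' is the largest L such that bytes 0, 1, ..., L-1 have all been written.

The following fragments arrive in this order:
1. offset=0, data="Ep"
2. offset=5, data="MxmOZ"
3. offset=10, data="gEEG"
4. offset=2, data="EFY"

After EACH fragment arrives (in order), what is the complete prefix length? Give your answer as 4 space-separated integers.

Answer: 2 2 2 14

Derivation:
Fragment 1: offset=0 data="Ep" -> buffer=Ep???????????? -> prefix_len=2
Fragment 2: offset=5 data="MxmOZ" -> buffer=Ep???MxmOZ???? -> prefix_len=2
Fragment 3: offset=10 data="gEEG" -> buffer=Ep???MxmOZgEEG -> prefix_len=2
Fragment 4: offset=2 data="EFY" -> buffer=EpEFYMxmOZgEEG -> prefix_len=14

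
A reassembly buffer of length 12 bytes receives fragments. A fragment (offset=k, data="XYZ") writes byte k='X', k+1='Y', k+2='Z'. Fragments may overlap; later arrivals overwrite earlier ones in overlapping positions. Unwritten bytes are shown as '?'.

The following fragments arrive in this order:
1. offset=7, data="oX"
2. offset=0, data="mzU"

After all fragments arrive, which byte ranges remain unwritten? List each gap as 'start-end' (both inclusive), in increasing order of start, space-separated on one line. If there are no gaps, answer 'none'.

Fragment 1: offset=7 len=2
Fragment 2: offset=0 len=3
Gaps: 3-6 9-11

Answer: 3-6 9-11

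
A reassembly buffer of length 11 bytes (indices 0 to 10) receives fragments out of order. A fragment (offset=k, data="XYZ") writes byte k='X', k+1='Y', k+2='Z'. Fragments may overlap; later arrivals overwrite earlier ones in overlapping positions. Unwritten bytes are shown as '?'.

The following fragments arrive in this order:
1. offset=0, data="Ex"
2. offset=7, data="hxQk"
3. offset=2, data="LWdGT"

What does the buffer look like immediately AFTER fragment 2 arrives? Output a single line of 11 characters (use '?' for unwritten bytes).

Fragment 1: offset=0 data="Ex" -> buffer=Ex?????????
Fragment 2: offset=7 data="hxQk" -> buffer=Ex?????hxQk

Answer: Ex?????hxQk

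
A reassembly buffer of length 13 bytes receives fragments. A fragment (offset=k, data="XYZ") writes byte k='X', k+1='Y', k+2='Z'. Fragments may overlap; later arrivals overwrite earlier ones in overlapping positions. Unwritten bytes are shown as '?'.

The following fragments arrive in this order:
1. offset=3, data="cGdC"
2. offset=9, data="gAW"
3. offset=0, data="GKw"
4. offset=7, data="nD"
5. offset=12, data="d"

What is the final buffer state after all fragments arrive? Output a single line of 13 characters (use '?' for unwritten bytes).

Answer: GKwcGdCnDgAWd

Derivation:
Fragment 1: offset=3 data="cGdC" -> buffer=???cGdC??????
Fragment 2: offset=9 data="gAW" -> buffer=???cGdC??gAW?
Fragment 3: offset=0 data="GKw" -> buffer=GKwcGdC??gAW?
Fragment 4: offset=7 data="nD" -> buffer=GKwcGdCnDgAW?
Fragment 5: offset=12 data="d" -> buffer=GKwcGdCnDgAWd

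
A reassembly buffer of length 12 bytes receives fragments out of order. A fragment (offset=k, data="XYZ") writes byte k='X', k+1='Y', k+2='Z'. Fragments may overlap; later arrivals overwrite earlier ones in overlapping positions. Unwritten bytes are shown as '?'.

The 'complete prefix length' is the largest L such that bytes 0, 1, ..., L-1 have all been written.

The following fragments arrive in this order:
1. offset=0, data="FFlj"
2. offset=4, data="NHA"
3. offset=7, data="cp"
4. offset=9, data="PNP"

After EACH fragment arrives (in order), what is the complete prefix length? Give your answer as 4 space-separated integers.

Answer: 4 7 9 12

Derivation:
Fragment 1: offset=0 data="FFlj" -> buffer=FFlj???????? -> prefix_len=4
Fragment 2: offset=4 data="NHA" -> buffer=FFljNHA????? -> prefix_len=7
Fragment 3: offset=7 data="cp" -> buffer=FFljNHAcp??? -> prefix_len=9
Fragment 4: offset=9 data="PNP" -> buffer=FFljNHAcpPNP -> prefix_len=12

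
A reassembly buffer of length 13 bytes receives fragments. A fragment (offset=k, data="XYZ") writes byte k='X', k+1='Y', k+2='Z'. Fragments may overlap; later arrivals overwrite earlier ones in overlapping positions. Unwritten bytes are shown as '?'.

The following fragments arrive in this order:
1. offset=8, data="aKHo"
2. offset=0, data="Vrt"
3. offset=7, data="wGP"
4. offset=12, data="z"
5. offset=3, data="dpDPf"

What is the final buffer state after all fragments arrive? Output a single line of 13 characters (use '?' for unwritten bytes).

Fragment 1: offset=8 data="aKHo" -> buffer=????????aKHo?
Fragment 2: offset=0 data="Vrt" -> buffer=Vrt?????aKHo?
Fragment 3: offset=7 data="wGP" -> buffer=Vrt????wGPHo?
Fragment 4: offset=12 data="z" -> buffer=Vrt????wGPHoz
Fragment 5: offset=3 data="dpDPf" -> buffer=VrtdpDPfGPHoz

Answer: VrtdpDPfGPHoz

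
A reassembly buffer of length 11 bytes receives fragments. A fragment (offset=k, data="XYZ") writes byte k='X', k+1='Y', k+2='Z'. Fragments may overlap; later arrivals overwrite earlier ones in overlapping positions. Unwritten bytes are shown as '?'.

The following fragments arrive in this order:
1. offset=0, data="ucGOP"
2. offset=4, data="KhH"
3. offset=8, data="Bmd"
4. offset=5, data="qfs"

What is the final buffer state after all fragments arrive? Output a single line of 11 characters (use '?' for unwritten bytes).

Fragment 1: offset=0 data="ucGOP" -> buffer=ucGOP??????
Fragment 2: offset=4 data="KhH" -> buffer=ucGOKhH????
Fragment 3: offset=8 data="Bmd" -> buffer=ucGOKhH?Bmd
Fragment 4: offset=5 data="qfs" -> buffer=ucGOKqfsBmd

Answer: ucGOKqfsBmd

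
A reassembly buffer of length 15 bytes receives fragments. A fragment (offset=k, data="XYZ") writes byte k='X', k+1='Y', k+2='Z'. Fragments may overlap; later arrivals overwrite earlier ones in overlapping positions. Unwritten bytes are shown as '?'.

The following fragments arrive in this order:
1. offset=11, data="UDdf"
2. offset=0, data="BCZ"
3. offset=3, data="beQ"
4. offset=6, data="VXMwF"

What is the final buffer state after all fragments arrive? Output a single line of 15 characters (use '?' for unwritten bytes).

Fragment 1: offset=11 data="UDdf" -> buffer=???????????UDdf
Fragment 2: offset=0 data="BCZ" -> buffer=BCZ????????UDdf
Fragment 3: offset=3 data="beQ" -> buffer=BCZbeQ?????UDdf
Fragment 4: offset=6 data="VXMwF" -> buffer=BCZbeQVXMwFUDdf

Answer: BCZbeQVXMwFUDdf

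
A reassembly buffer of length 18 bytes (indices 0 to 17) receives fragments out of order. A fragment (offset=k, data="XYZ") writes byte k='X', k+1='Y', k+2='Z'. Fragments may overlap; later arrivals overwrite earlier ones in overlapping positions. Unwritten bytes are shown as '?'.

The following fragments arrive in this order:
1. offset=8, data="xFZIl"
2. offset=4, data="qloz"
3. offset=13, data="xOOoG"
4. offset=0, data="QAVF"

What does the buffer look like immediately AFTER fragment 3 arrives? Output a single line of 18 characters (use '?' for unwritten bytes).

Fragment 1: offset=8 data="xFZIl" -> buffer=????????xFZIl?????
Fragment 2: offset=4 data="qloz" -> buffer=????qlozxFZIl?????
Fragment 3: offset=13 data="xOOoG" -> buffer=????qlozxFZIlxOOoG

Answer: ????qlozxFZIlxOOoG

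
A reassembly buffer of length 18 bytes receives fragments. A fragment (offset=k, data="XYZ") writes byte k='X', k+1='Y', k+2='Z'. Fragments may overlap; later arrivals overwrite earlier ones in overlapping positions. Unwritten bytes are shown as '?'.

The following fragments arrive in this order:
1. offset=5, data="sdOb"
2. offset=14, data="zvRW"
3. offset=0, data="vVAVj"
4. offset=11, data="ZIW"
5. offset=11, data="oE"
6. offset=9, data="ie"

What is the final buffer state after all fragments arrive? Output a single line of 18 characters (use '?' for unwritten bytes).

Fragment 1: offset=5 data="sdOb" -> buffer=?????sdOb?????????
Fragment 2: offset=14 data="zvRW" -> buffer=?????sdOb?????zvRW
Fragment 3: offset=0 data="vVAVj" -> buffer=vVAVjsdOb?????zvRW
Fragment 4: offset=11 data="ZIW" -> buffer=vVAVjsdOb??ZIWzvRW
Fragment 5: offset=11 data="oE" -> buffer=vVAVjsdOb??oEWzvRW
Fragment 6: offset=9 data="ie" -> buffer=vVAVjsdObieoEWzvRW

Answer: vVAVjsdObieoEWzvRW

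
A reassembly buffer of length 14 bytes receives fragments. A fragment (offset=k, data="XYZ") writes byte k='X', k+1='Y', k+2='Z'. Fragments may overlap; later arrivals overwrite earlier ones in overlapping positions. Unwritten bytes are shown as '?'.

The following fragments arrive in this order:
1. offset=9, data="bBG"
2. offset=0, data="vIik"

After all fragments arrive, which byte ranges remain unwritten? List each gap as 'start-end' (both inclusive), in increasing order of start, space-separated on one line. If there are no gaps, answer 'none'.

Answer: 4-8 12-13

Derivation:
Fragment 1: offset=9 len=3
Fragment 2: offset=0 len=4
Gaps: 4-8 12-13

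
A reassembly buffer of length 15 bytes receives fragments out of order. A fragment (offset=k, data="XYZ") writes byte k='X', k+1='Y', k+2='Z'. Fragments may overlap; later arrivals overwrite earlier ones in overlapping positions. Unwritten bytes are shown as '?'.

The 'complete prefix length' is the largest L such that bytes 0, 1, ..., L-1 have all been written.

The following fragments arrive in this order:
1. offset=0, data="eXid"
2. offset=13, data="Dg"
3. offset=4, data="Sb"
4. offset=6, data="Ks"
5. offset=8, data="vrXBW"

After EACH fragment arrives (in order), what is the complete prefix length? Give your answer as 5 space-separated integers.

Fragment 1: offset=0 data="eXid" -> buffer=eXid??????????? -> prefix_len=4
Fragment 2: offset=13 data="Dg" -> buffer=eXid?????????Dg -> prefix_len=4
Fragment 3: offset=4 data="Sb" -> buffer=eXidSb???????Dg -> prefix_len=6
Fragment 4: offset=6 data="Ks" -> buffer=eXidSbKs?????Dg -> prefix_len=8
Fragment 5: offset=8 data="vrXBW" -> buffer=eXidSbKsvrXBWDg -> prefix_len=15

Answer: 4 4 6 8 15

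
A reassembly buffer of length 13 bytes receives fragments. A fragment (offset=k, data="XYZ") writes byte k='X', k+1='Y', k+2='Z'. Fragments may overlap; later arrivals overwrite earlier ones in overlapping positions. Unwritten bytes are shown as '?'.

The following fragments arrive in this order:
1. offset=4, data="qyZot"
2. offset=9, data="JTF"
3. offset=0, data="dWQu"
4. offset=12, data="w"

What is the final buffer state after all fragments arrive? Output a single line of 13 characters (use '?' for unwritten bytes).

Fragment 1: offset=4 data="qyZot" -> buffer=????qyZot????
Fragment 2: offset=9 data="JTF" -> buffer=????qyZotJTF?
Fragment 3: offset=0 data="dWQu" -> buffer=dWQuqyZotJTF?
Fragment 4: offset=12 data="w" -> buffer=dWQuqyZotJTFw

Answer: dWQuqyZotJTFw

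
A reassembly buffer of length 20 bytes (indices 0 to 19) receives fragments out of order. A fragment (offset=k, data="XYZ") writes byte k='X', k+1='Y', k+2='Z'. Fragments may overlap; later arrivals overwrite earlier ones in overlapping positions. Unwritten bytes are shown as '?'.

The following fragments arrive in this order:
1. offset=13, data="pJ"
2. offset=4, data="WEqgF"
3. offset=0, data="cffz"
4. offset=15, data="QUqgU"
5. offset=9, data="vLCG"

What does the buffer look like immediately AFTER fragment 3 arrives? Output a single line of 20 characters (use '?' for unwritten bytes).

Answer: cffzWEqgF????pJ?????

Derivation:
Fragment 1: offset=13 data="pJ" -> buffer=?????????????pJ?????
Fragment 2: offset=4 data="WEqgF" -> buffer=????WEqgF????pJ?????
Fragment 3: offset=0 data="cffz" -> buffer=cffzWEqgF????pJ?????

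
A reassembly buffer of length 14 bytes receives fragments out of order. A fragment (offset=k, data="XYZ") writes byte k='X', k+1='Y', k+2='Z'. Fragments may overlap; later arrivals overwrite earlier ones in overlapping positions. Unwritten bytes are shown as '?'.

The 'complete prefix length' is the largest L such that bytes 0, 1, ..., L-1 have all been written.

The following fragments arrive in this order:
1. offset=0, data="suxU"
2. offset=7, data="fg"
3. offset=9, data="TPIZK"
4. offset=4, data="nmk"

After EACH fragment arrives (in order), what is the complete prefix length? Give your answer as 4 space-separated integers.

Answer: 4 4 4 14

Derivation:
Fragment 1: offset=0 data="suxU" -> buffer=suxU?????????? -> prefix_len=4
Fragment 2: offset=7 data="fg" -> buffer=suxU???fg????? -> prefix_len=4
Fragment 3: offset=9 data="TPIZK" -> buffer=suxU???fgTPIZK -> prefix_len=4
Fragment 4: offset=4 data="nmk" -> buffer=suxUnmkfgTPIZK -> prefix_len=14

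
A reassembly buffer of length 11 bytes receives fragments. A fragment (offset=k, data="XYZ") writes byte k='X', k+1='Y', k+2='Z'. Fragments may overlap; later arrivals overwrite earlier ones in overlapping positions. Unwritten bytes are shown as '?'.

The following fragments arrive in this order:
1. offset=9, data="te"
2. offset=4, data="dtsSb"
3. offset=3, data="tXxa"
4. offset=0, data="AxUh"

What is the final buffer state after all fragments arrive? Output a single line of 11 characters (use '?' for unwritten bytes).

Fragment 1: offset=9 data="te" -> buffer=?????????te
Fragment 2: offset=4 data="dtsSb" -> buffer=????dtsSbte
Fragment 3: offset=3 data="tXxa" -> buffer=???tXxaSbte
Fragment 4: offset=0 data="AxUh" -> buffer=AxUhXxaSbte

Answer: AxUhXxaSbte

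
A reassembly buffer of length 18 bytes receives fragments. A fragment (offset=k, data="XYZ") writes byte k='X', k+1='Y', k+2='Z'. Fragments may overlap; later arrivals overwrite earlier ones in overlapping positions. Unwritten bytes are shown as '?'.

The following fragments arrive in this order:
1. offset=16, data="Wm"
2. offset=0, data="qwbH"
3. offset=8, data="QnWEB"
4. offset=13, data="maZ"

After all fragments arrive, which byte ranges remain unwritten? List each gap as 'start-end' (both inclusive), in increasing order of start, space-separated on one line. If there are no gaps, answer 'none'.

Fragment 1: offset=16 len=2
Fragment 2: offset=0 len=4
Fragment 3: offset=8 len=5
Fragment 4: offset=13 len=3
Gaps: 4-7

Answer: 4-7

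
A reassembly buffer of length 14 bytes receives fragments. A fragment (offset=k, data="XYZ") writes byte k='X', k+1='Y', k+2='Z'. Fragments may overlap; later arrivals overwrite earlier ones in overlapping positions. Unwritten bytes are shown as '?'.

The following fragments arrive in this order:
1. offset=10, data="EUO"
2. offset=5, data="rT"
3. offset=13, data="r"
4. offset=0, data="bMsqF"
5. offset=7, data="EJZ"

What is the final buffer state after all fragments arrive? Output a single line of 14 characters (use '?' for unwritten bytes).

Answer: bMsqFrTEJZEUOr

Derivation:
Fragment 1: offset=10 data="EUO" -> buffer=??????????EUO?
Fragment 2: offset=5 data="rT" -> buffer=?????rT???EUO?
Fragment 3: offset=13 data="r" -> buffer=?????rT???EUOr
Fragment 4: offset=0 data="bMsqF" -> buffer=bMsqFrT???EUOr
Fragment 5: offset=7 data="EJZ" -> buffer=bMsqFrTEJZEUOr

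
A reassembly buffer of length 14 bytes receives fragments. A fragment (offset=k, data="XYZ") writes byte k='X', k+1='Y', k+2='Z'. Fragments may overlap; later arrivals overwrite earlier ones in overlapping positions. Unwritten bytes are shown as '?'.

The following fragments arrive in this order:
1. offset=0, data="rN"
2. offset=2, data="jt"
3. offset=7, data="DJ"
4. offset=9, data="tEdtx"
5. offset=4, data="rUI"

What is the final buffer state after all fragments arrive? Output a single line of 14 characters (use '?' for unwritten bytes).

Fragment 1: offset=0 data="rN" -> buffer=rN????????????
Fragment 2: offset=2 data="jt" -> buffer=rNjt??????????
Fragment 3: offset=7 data="DJ" -> buffer=rNjt???DJ?????
Fragment 4: offset=9 data="tEdtx" -> buffer=rNjt???DJtEdtx
Fragment 5: offset=4 data="rUI" -> buffer=rNjtrUIDJtEdtx

Answer: rNjtrUIDJtEdtx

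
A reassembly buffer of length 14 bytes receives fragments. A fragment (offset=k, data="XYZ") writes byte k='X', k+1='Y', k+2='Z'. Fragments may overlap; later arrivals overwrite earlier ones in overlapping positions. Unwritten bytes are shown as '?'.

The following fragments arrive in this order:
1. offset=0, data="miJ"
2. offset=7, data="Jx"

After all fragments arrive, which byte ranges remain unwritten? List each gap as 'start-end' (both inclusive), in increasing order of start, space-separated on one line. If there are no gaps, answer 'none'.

Fragment 1: offset=0 len=3
Fragment 2: offset=7 len=2
Gaps: 3-6 9-13

Answer: 3-6 9-13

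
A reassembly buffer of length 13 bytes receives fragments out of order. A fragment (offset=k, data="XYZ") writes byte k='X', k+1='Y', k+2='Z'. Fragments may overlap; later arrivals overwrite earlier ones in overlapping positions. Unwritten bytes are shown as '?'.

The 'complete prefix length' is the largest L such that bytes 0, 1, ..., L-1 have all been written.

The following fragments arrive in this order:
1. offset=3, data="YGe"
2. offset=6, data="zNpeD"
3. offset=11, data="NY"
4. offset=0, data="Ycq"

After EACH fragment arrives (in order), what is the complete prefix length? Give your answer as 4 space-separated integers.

Answer: 0 0 0 13

Derivation:
Fragment 1: offset=3 data="YGe" -> buffer=???YGe??????? -> prefix_len=0
Fragment 2: offset=6 data="zNpeD" -> buffer=???YGezNpeD?? -> prefix_len=0
Fragment 3: offset=11 data="NY" -> buffer=???YGezNpeDNY -> prefix_len=0
Fragment 4: offset=0 data="Ycq" -> buffer=YcqYGezNpeDNY -> prefix_len=13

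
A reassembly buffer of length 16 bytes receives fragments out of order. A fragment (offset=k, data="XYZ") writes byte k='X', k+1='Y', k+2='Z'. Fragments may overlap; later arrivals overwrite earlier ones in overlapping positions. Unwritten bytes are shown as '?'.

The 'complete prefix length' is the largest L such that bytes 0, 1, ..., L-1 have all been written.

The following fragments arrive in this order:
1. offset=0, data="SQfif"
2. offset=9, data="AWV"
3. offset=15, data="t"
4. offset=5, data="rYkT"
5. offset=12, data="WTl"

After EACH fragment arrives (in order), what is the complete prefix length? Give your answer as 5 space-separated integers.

Answer: 5 5 5 12 16

Derivation:
Fragment 1: offset=0 data="SQfif" -> buffer=SQfif??????????? -> prefix_len=5
Fragment 2: offset=9 data="AWV" -> buffer=SQfif????AWV???? -> prefix_len=5
Fragment 3: offset=15 data="t" -> buffer=SQfif????AWV???t -> prefix_len=5
Fragment 4: offset=5 data="rYkT" -> buffer=SQfifrYkTAWV???t -> prefix_len=12
Fragment 5: offset=12 data="WTl" -> buffer=SQfifrYkTAWVWTlt -> prefix_len=16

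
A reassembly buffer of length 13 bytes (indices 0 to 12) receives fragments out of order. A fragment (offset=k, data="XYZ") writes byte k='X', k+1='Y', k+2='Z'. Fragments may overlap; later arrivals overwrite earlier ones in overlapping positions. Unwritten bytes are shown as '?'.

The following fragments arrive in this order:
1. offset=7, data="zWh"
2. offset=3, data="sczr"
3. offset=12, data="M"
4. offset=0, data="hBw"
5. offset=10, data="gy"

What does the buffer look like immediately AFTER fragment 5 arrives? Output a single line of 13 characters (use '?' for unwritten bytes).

Fragment 1: offset=7 data="zWh" -> buffer=???????zWh???
Fragment 2: offset=3 data="sczr" -> buffer=???sczrzWh???
Fragment 3: offset=12 data="M" -> buffer=???sczrzWh??M
Fragment 4: offset=0 data="hBw" -> buffer=hBwsczrzWh??M
Fragment 5: offset=10 data="gy" -> buffer=hBwsczrzWhgyM

Answer: hBwsczrzWhgyM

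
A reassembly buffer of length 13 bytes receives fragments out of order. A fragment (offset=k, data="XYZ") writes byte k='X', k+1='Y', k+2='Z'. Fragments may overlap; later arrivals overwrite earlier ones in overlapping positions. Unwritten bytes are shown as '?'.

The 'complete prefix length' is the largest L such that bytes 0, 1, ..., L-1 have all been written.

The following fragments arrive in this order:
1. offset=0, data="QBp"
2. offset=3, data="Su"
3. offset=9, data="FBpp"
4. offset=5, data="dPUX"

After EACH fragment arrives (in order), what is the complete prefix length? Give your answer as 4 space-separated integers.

Answer: 3 5 5 13

Derivation:
Fragment 1: offset=0 data="QBp" -> buffer=QBp?????????? -> prefix_len=3
Fragment 2: offset=3 data="Su" -> buffer=QBpSu???????? -> prefix_len=5
Fragment 3: offset=9 data="FBpp" -> buffer=QBpSu????FBpp -> prefix_len=5
Fragment 4: offset=5 data="dPUX" -> buffer=QBpSudPUXFBpp -> prefix_len=13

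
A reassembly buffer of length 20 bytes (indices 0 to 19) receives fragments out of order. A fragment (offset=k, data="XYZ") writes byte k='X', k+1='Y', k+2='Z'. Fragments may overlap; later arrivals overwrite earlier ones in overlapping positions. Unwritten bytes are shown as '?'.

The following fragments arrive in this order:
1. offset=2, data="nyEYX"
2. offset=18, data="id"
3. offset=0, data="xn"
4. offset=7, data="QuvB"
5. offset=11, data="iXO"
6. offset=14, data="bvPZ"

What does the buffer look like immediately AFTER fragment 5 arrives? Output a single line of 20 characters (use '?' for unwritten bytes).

Answer: xnnyEYXQuvBiXO????id

Derivation:
Fragment 1: offset=2 data="nyEYX" -> buffer=??nyEYX?????????????
Fragment 2: offset=18 data="id" -> buffer=??nyEYX???????????id
Fragment 3: offset=0 data="xn" -> buffer=xnnyEYX???????????id
Fragment 4: offset=7 data="QuvB" -> buffer=xnnyEYXQuvB???????id
Fragment 5: offset=11 data="iXO" -> buffer=xnnyEYXQuvBiXO????id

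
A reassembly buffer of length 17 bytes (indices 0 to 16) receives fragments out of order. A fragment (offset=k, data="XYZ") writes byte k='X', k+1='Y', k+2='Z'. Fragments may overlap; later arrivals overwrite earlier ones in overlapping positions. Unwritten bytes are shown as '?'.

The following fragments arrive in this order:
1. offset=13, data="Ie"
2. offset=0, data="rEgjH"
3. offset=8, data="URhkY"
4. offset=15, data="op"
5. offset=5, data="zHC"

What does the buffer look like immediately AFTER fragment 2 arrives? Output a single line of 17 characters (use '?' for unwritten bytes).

Fragment 1: offset=13 data="Ie" -> buffer=?????????????Ie??
Fragment 2: offset=0 data="rEgjH" -> buffer=rEgjH????????Ie??

Answer: rEgjH????????Ie??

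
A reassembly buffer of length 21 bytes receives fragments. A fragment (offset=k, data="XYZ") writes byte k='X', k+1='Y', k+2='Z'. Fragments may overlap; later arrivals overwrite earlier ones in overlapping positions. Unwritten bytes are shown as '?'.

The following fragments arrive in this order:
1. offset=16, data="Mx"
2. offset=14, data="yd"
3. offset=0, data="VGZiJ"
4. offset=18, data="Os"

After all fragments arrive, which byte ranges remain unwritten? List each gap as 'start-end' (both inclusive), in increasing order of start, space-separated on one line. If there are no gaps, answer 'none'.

Fragment 1: offset=16 len=2
Fragment 2: offset=14 len=2
Fragment 3: offset=0 len=5
Fragment 4: offset=18 len=2
Gaps: 5-13 20-20

Answer: 5-13 20-20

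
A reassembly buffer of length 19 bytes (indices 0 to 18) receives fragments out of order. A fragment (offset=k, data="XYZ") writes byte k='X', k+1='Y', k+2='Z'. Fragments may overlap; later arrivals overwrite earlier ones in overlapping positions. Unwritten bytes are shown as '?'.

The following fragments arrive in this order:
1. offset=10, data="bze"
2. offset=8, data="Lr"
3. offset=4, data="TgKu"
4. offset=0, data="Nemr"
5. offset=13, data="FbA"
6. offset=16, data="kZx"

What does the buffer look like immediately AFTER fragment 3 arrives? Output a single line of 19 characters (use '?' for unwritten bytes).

Answer: ????TgKuLrbze??????

Derivation:
Fragment 1: offset=10 data="bze" -> buffer=??????????bze??????
Fragment 2: offset=8 data="Lr" -> buffer=????????Lrbze??????
Fragment 3: offset=4 data="TgKu" -> buffer=????TgKuLrbze??????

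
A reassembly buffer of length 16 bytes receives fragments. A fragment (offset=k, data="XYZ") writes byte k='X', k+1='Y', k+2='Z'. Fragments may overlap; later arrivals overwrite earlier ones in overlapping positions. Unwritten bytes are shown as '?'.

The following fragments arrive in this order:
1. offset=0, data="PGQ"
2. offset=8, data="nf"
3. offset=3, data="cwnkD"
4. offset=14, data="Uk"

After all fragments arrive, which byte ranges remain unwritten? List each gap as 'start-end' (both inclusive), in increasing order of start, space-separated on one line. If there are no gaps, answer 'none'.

Fragment 1: offset=0 len=3
Fragment 2: offset=8 len=2
Fragment 3: offset=3 len=5
Fragment 4: offset=14 len=2
Gaps: 10-13

Answer: 10-13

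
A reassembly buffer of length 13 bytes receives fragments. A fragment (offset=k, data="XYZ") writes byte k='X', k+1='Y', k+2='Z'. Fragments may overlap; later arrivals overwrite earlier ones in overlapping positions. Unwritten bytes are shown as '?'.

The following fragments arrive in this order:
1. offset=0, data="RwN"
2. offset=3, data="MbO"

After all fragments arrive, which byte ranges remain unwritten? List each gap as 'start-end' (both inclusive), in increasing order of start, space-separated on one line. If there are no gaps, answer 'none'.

Answer: 6-12

Derivation:
Fragment 1: offset=0 len=3
Fragment 2: offset=3 len=3
Gaps: 6-12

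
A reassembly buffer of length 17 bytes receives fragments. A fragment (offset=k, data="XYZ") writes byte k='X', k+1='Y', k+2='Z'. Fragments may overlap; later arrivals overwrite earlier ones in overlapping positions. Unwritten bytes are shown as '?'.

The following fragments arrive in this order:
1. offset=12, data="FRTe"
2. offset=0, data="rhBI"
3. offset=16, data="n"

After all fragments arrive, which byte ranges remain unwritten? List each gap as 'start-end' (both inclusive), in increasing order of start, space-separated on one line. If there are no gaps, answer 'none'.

Fragment 1: offset=12 len=4
Fragment 2: offset=0 len=4
Fragment 3: offset=16 len=1
Gaps: 4-11

Answer: 4-11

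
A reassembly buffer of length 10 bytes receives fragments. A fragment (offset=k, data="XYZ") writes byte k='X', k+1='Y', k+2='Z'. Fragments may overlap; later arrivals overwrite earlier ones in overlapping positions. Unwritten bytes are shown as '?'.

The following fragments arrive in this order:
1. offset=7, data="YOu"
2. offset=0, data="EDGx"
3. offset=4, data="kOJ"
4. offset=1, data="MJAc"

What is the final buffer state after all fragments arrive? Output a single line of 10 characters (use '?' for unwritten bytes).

Answer: EMJAcOJYOu

Derivation:
Fragment 1: offset=7 data="YOu" -> buffer=???????YOu
Fragment 2: offset=0 data="EDGx" -> buffer=EDGx???YOu
Fragment 3: offset=4 data="kOJ" -> buffer=EDGxkOJYOu
Fragment 4: offset=1 data="MJAc" -> buffer=EMJAcOJYOu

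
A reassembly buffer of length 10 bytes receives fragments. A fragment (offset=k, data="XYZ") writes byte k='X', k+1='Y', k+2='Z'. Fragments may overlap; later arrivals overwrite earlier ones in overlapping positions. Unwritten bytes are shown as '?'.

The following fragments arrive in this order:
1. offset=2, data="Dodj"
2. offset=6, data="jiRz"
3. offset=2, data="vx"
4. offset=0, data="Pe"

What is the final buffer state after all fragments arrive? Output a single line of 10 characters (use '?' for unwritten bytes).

Fragment 1: offset=2 data="Dodj" -> buffer=??Dodj????
Fragment 2: offset=6 data="jiRz" -> buffer=??DodjjiRz
Fragment 3: offset=2 data="vx" -> buffer=??vxdjjiRz
Fragment 4: offset=0 data="Pe" -> buffer=PevxdjjiRz

Answer: PevxdjjiRz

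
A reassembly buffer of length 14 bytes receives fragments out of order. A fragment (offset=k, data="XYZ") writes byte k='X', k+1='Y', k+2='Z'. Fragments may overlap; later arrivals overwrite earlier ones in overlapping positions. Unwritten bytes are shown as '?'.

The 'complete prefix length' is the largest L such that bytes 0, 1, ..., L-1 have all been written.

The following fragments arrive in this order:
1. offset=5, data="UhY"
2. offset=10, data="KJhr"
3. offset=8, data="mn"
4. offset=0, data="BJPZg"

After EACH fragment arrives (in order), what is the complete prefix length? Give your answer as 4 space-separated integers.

Fragment 1: offset=5 data="UhY" -> buffer=?????UhY?????? -> prefix_len=0
Fragment 2: offset=10 data="KJhr" -> buffer=?????UhY??KJhr -> prefix_len=0
Fragment 3: offset=8 data="mn" -> buffer=?????UhYmnKJhr -> prefix_len=0
Fragment 4: offset=0 data="BJPZg" -> buffer=BJPZgUhYmnKJhr -> prefix_len=14

Answer: 0 0 0 14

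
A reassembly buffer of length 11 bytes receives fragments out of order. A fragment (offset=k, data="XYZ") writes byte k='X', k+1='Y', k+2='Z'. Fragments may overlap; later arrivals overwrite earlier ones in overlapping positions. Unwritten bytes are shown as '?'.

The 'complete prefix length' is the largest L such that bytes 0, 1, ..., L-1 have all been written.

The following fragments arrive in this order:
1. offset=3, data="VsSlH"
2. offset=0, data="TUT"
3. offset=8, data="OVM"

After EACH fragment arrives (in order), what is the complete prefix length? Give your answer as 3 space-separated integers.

Answer: 0 8 11

Derivation:
Fragment 1: offset=3 data="VsSlH" -> buffer=???VsSlH??? -> prefix_len=0
Fragment 2: offset=0 data="TUT" -> buffer=TUTVsSlH??? -> prefix_len=8
Fragment 3: offset=8 data="OVM" -> buffer=TUTVsSlHOVM -> prefix_len=11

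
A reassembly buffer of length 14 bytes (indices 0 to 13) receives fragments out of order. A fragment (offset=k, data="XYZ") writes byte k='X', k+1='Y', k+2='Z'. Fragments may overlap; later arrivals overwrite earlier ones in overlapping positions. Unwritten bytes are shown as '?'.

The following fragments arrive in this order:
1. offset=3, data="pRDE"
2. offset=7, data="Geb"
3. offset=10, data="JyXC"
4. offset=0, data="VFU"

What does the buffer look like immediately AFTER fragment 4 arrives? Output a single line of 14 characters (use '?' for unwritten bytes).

Fragment 1: offset=3 data="pRDE" -> buffer=???pRDE???????
Fragment 2: offset=7 data="Geb" -> buffer=???pRDEGeb????
Fragment 3: offset=10 data="JyXC" -> buffer=???pRDEGebJyXC
Fragment 4: offset=0 data="VFU" -> buffer=VFUpRDEGebJyXC

Answer: VFUpRDEGebJyXC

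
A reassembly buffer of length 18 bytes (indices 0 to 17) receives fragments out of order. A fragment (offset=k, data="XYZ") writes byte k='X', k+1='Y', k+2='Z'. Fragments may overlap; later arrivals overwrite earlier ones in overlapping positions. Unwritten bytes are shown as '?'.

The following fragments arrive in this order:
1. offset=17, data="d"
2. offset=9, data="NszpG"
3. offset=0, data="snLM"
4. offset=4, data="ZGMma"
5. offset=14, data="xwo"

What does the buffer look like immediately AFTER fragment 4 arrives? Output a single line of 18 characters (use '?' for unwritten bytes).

Fragment 1: offset=17 data="d" -> buffer=?????????????????d
Fragment 2: offset=9 data="NszpG" -> buffer=?????????NszpG???d
Fragment 3: offset=0 data="snLM" -> buffer=snLM?????NszpG???d
Fragment 4: offset=4 data="ZGMma" -> buffer=snLMZGMmaNszpG???d

Answer: snLMZGMmaNszpG???d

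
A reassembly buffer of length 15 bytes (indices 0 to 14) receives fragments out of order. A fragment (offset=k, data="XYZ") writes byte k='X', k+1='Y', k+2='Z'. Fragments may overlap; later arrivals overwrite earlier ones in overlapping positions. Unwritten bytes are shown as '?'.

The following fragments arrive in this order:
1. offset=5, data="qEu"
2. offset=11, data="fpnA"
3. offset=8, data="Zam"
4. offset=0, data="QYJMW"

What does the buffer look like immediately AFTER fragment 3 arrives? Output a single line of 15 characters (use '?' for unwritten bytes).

Answer: ?????qEuZamfpnA

Derivation:
Fragment 1: offset=5 data="qEu" -> buffer=?????qEu???????
Fragment 2: offset=11 data="fpnA" -> buffer=?????qEu???fpnA
Fragment 3: offset=8 data="Zam" -> buffer=?????qEuZamfpnA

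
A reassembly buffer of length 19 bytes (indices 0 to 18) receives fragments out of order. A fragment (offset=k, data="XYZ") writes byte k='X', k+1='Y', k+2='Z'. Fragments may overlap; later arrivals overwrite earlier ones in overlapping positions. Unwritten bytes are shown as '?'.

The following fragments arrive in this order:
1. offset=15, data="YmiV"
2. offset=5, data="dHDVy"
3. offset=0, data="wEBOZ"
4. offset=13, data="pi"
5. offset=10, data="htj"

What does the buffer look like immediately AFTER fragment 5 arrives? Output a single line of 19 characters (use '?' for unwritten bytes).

Answer: wEBOZdHDVyhtjpiYmiV

Derivation:
Fragment 1: offset=15 data="YmiV" -> buffer=???????????????YmiV
Fragment 2: offset=5 data="dHDVy" -> buffer=?????dHDVy?????YmiV
Fragment 3: offset=0 data="wEBOZ" -> buffer=wEBOZdHDVy?????YmiV
Fragment 4: offset=13 data="pi" -> buffer=wEBOZdHDVy???piYmiV
Fragment 5: offset=10 data="htj" -> buffer=wEBOZdHDVyhtjpiYmiV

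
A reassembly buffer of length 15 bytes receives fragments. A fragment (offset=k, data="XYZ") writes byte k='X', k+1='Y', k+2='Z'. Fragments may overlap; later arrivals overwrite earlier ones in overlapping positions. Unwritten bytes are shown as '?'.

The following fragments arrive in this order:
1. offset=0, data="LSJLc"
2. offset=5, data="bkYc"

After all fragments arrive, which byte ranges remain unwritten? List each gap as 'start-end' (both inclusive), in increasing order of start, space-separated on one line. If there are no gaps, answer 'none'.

Fragment 1: offset=0 len=5
Fragment 2: offset=5 len=4
Gaps: 9-14

Answer: 9-14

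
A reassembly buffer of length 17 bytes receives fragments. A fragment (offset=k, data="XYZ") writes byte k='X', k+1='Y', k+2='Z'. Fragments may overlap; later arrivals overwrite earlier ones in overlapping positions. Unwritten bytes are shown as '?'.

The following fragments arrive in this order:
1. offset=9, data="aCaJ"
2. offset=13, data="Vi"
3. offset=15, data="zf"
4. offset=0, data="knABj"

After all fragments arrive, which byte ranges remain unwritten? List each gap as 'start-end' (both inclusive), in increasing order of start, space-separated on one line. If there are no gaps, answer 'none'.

Answer: 5-8

Derivation:
Fragment 1: offset=9 len=4
Fragment 2: offset=13 len=2
Fragment 3: offset=15 len=2
Fragment 4: offset=0 len=5
Gaps: 5-8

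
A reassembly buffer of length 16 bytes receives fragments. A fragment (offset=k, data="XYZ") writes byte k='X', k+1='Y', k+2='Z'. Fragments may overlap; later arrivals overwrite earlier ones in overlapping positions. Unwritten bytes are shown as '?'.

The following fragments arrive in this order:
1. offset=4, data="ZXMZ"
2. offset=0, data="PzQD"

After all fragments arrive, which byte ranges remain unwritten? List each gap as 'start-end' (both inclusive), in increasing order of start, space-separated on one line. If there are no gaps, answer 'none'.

Fragment 1: offset=4 len=4
Fragment 2: offset=0 len=4
Gaps: 8-15

Answer: 8-15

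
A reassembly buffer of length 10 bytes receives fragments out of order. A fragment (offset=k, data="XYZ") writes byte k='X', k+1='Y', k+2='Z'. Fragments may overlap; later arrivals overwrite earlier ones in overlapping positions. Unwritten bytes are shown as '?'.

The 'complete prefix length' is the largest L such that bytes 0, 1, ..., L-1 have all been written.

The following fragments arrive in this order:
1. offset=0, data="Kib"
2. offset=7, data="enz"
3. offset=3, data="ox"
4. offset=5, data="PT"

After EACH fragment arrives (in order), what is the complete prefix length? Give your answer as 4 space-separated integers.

Fragment 1: offset=0 data="Kib" -> buffer=Kib??????? -> prefix_len=3
Fragment 2: offset=7 data="enz" -> buffer=Kib????enz -> prefix_len=3
Fragment 3: offset=3 data="ox" -> buffer=Kibox??enz -> prefix_len=5
Fragment 4: offset=5 data="PT" -> buffer=KiboxPTenz -> prefix_len=10

Answer: 3 3 5 10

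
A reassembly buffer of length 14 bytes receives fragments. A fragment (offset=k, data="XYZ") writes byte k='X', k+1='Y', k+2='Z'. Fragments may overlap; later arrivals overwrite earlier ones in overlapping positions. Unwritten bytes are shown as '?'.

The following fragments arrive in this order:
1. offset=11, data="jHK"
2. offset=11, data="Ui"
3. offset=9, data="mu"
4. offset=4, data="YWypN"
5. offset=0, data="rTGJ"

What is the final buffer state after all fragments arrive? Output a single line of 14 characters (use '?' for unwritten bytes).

Answer: rTGJYWypNmuUiK

Derivation:
Fragment 1: offset=11 data="jHK" -> buffer=???????????jHK
Fragment 2: offset=11 data="Ui" -> buffer=???????????UiK
Fragment 3: offset=9 data="mu" -> buffer=?????????muUiK
Fragment 4: offset=4 data="YWypN" -> buffer=????YWypNmuUiK
Fragment 5: offset=0 data="rTGJ" -> buffer=rTGJYWypNmuUiK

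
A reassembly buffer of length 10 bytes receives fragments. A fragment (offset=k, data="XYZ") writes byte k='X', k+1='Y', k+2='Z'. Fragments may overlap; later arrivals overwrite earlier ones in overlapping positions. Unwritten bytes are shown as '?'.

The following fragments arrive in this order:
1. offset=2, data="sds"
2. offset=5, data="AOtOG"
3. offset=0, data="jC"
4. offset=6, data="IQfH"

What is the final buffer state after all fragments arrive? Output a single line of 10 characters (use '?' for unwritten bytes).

Answer: jCsdsAIQfH

Derivation:
Fragment 1: offset=2 data="sds" -> buffer=??sds?????
Fragment 2: offset=5 data="AOtOG" -> buffer=??sdsAOtOG
Fragment 3: offset=0 data="jC" -> buffer=jCsdsAOtOG
Fragment 4: offset=6 data="IQfH" -> buffer=jCsdsAIQfH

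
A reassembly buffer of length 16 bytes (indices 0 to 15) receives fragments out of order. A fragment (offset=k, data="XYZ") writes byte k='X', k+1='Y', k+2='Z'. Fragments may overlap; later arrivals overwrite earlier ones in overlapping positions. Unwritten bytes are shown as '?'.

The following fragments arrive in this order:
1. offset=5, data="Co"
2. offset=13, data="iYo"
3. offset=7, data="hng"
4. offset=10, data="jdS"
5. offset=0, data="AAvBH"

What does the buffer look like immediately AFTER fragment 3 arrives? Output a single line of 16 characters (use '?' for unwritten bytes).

Answer: ?????Cohng???iYo

Derivation:
Fragment 1: offset=5 data="Co" -> buffer=?????Co?????????
Fragment 2: offset=13 data="iYo" -> buffer=?????Co??????iYo
Fragment 3: offset=7 data="hng" -> buffer=?????Cohng???iYo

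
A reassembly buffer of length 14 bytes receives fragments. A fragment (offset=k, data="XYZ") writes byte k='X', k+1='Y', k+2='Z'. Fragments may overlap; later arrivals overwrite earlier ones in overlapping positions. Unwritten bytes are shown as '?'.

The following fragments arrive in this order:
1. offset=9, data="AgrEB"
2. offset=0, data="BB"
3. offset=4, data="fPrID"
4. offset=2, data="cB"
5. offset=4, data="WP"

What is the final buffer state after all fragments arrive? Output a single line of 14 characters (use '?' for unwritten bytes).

Fragment 1: offset=9 data="AgrEB" -> buffer=?????????AgrEB
Fragment 2: offset=0 data="BB" -> buffer=BB???????AgrEB
Fragment 3: offset=4 data="fPrID" -> buffer=BB??fPrIDAgrEB
Fragment 4: offset=2 data="cB" -> buffer=BBcBfPrIDAgrEB
Fragment 5: offset=4 data="WP" -> buffer=BBcBWPrIDAgrEB

Answer: BBcBWPrIDAgrEB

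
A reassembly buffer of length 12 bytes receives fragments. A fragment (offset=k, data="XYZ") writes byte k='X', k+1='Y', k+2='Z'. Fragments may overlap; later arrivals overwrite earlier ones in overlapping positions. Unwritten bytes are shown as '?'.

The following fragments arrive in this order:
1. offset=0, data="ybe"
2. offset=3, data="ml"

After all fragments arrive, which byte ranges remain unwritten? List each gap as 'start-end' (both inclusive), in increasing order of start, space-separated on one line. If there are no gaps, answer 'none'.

Fragment 1: offset=0 len=3
Fragment 2: offset=3 len=2
Gaps: 5-11

Answer: 5-11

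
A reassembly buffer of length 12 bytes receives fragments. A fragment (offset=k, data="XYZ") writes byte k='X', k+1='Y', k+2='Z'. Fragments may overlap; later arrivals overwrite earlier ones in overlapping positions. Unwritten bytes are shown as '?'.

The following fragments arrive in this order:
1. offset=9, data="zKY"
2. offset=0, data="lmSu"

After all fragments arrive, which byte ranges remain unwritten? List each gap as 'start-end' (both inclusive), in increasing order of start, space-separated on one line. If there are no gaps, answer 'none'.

Answer: 4-8

Derivation:
Fragment 1: offset=9 len=3
Fragment 2: offset=0 len=4
Gaps: 4-8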